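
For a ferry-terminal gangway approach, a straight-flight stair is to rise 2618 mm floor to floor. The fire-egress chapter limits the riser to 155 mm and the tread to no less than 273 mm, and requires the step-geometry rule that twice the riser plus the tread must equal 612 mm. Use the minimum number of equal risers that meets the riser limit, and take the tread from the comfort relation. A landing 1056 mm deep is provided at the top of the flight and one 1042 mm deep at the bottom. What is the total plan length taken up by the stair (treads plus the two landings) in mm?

6962 mm

⌈2618/155⌉ = 17 risers.
Each riser is 2618/17 = 154 mm (≤ 155 mm).
T = 612 − 2·154 = 304 mm, which satisfies the 273 mm minimum.
17 risers give 16 treads; going = 16 × 304 = 4864 mm.
Add landings: 4864 + 1056 + 1042 = 6962 mm.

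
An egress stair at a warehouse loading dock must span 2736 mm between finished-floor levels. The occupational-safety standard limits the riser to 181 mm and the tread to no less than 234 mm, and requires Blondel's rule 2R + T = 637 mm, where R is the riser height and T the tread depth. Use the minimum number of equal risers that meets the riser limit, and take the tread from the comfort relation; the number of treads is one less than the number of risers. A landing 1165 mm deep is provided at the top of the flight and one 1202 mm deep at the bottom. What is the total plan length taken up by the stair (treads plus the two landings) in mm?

6792 mm

⌈2736/181⌉ = 16 risers.
Riser R = 2736 / 16 = 171 mm, within the 181 mm limit.
T = 637 − 2·171 = 295 mm, which satisfies the 234 mm minimum.
Treads = 16 − 1 = 15; going = 15 × 295 = 4425 mm.
Enclosure = 4425 + 1165 + 1202 = 6792 mm.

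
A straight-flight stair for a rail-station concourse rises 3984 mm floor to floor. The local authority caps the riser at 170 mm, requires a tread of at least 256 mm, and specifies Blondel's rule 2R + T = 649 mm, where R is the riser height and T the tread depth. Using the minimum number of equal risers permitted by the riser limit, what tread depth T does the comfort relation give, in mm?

⌈3984/170⌉ = 24 risers.
R = 3984 ÷ 24 = 166 mm.
From 2R + T = 649: T = 649 − 332 = 317 mm.

317 mm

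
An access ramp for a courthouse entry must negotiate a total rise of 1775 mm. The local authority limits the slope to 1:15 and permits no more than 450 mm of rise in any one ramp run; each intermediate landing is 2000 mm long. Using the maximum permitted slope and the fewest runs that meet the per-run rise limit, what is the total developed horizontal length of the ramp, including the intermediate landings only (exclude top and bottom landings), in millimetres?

32625 mm

1775 / 450 = 3.944 → round up to 4 ramp runs. That means 3 intermediate landings.
Ramp run (horizontal) at 1:15: 1775 × 15 = 26625 mm.
3 intermediate landings contribute 3 × 2000 = 6000 mm.
Total developed length = 26625 + 6000 = 32625 mm.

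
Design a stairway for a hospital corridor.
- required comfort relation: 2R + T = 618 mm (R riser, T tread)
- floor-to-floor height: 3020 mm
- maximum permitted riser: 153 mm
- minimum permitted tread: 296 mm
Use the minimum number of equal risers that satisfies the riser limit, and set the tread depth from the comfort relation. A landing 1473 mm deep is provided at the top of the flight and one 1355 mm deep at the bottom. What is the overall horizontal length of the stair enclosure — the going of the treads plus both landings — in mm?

8832 mm

At most 153 each: 3020/153 = 19.74, giving 20 risers.
R = 3020 ÷ 20 = 151 mm.
T = 618 − 2·151 = 316 mm, which satisfies the 296 mm minimum.
Going = (20 − 1) × 316 = 6004 mm.
Enclosure = 6004 + 1473 + 1355 = 8832 mm.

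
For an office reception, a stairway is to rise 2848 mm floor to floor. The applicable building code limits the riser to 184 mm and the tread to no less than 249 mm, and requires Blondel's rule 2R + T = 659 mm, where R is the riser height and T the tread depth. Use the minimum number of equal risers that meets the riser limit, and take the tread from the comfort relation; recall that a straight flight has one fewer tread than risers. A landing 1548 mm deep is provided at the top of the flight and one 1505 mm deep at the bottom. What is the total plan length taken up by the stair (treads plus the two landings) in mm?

At most 184 each: 2848/184 = 15.48, giving 16 risers.
Riser R = 2848 / 16 = 178 mm, within the 184 mm limit.
From 2R + T = 659: T = 659 − 356 = 303 mm.
16 risers give 15 treads; going = 15 × 303 = 4545 mm.
Enclosure = 4545 + 1548 + 1505 = 7598 mm.

7598 mm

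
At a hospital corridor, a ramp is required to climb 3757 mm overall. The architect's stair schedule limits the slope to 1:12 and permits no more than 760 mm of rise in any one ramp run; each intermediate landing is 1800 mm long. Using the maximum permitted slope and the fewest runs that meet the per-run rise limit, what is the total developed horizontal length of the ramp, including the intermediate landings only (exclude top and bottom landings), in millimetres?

52284 mm

⌈3757/760⌉ = 5 ramp runs. That means 4 intermediate landings.
Ramp run (horizontal) at 1:12: 3757 × 12 = 45084 mm.
Intermediate landings: 4 × 1800 = 7200 mm.
Developed length = 45084 + 7200 = 52284 mm.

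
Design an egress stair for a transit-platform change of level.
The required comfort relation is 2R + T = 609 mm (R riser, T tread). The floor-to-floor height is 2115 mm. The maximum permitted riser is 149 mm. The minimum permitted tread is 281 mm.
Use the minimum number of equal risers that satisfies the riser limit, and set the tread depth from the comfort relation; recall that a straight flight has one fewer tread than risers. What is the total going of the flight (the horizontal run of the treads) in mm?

2115 / 149 = 14.195 → round up to 15 risers.
Each riser is 2115/15 = 141 mm (≤ 149 mm).
From 2R + T = 609: T = 609 − 282 = 327 mm.
Going = (15 − 1) × 327 = 4578 mm.

4578 mm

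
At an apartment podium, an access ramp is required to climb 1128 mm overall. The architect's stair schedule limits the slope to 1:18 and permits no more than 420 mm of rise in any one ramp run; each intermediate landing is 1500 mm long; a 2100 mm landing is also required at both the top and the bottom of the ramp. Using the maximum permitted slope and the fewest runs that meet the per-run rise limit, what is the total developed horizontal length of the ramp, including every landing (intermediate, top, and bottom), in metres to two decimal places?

27.50 m

1128 / 420 = 2.69, so 3 ramp runs are needed. That means 2 intermediate landings.
Horizontal run for 1128 mm of rise at 1:18 is 1128 × 18 = 20304 mm.
Intermediate landings: 2 × 1500 = 3000 mm.
Top and bottom landings: 2 × 2100 = 4200 mm.
Total = 20304 + 3000 + 4200 = 27504 mm.
= 27.50 m.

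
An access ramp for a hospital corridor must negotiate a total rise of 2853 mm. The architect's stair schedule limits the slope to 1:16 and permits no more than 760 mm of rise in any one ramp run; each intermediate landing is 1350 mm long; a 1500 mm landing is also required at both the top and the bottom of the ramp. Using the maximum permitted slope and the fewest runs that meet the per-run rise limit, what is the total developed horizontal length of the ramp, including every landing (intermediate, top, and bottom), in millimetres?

52698 mm

⌈2853/760⌉ = 4 ramp runs. That means 3 intermediate landings.
Horizontal run for 2853 mm of rise at 1:16 is 2853 × 16 = 45648 mm.
3 intermediate landings contribute 3 × 1350 = 4050 mm.
Top and bottom landings: 2 × 1500 = 3000 mm.
Total = 45648 + 4050 + 3000 = 52698 mm.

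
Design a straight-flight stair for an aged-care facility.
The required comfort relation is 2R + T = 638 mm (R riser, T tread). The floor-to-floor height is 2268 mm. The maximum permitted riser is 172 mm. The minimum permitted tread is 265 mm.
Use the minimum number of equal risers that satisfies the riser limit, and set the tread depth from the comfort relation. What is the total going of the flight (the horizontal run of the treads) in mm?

4082 mm

2268 / 172 = 13.19, so 14 risers are needed.
Riser R = 2268 / 14 = 162 mm, within the 172 mm limit.
From 2R + T = 638: T = 638 − 324 = 314 mm.
Going = (14 − 1) × 314 = 4082 mm.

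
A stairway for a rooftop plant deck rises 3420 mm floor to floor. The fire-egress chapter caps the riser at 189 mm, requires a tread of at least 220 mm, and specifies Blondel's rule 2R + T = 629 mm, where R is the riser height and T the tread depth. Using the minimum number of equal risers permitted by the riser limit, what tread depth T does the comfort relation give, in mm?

⌈3420/189⌉ = 19 risers.
Each riser is 3420/19 = 180 mm (≤ 189 mm).
Tread T = 629 − 2 × 180 = 269 mm (≥ 220 mm).

269 mm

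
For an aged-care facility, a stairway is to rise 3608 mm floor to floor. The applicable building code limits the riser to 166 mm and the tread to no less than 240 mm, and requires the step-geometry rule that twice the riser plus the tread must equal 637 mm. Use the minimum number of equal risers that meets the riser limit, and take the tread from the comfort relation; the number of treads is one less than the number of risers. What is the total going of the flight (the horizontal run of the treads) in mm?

⌈3608/166⌉ = 22 risers.
Each riser is 3608/22 = 164 mm (≤ 166 mm).
Tread T = 637 − 2 × 164 = 309 mm (≥ 240 mm).
Going = (22 − 1) × 309 = 6489 mm.

6489 mm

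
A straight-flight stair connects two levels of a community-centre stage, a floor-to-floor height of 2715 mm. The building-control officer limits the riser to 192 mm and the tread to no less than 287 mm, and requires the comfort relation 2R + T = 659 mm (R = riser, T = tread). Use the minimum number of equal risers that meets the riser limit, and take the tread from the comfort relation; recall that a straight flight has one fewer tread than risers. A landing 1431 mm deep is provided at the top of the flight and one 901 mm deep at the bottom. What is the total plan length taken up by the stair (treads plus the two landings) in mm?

At most 192 each: 2715/192 = 14.14, giving 15 risers.
R = 2715 ÷ 15 = 181 mm.
Tread T = 659 − 2 × 181 = 297 mm (≥ 287 mm).
Going = (15 − 1) × 297 = 4158 mm.
Add landings: 4158 + 1431 + 901 = 6490 mm.

6490 mm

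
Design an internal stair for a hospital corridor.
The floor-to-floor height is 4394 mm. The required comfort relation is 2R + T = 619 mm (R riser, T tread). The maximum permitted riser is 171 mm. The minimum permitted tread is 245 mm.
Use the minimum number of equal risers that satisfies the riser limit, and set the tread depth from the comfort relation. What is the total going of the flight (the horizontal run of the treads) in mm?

7025 mm

At most 171 each: 4394/171 = 25.70, giving 26 risers.
Riser R = 4394 / 26 = 169 mm, within the 171 mm limit.
Tread T = 619 − 2 × 169 = 281 mm (≥ 245 mm).
Treads = 26 − 1 = 25; going = 25 × 281 = 7025 mm.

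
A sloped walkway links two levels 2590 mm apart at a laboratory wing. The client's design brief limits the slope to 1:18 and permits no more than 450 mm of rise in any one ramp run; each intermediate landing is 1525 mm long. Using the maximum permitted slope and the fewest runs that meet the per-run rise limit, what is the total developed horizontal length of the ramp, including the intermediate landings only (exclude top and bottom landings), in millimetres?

At most 450 each: 2590/450 = 5.76, giving 6 ramp runs. That means 5 intermediate landings.
Ramp run (horizontal) at 1:18: 2590 × 18 = 46620 mm.
Intermediate landings: 5 × 1525 = 7625 mm.
Total developed length = 46620 + 7625 = 54245 mm.

54245 mm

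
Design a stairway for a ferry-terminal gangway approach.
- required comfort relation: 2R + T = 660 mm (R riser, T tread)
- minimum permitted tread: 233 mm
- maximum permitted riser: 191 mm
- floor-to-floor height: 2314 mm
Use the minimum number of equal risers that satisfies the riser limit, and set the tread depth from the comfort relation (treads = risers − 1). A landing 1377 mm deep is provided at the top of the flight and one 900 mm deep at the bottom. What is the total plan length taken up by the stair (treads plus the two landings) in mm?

5925 mm

⌈2314/191⌉ = 13 risers.
Riser R = 2314 / 13 = 178 mm, within the 191 mm limit.
From 2R + T = 660: T = 660 − 356 = 304 mm.
Treads = 13 − 1 = 12; going = 12 × 304 = 3648 mm.
Enclosure = 3648 + 1377 + 900 = 5925 mm.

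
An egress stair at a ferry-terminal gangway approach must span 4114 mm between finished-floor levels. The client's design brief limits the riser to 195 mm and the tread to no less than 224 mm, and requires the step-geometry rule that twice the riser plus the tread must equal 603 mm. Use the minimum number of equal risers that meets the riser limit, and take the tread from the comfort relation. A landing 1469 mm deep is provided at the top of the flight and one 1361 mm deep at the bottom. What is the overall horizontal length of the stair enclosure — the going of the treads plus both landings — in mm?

7639 mm

At most 195 each: 4114/195 = 21.10, giving 22 risers.
Riser R = 4114 / 22 = 187 mm, within the 195 mm limit.
T = 603 − 2·187 = 229 mm, which satisfies the 224 mm minimum.
Going = (22 − 1) × 229 = 4809 mm.
Enclosure = 4809 + 1469 + 1361 = 7639 mm.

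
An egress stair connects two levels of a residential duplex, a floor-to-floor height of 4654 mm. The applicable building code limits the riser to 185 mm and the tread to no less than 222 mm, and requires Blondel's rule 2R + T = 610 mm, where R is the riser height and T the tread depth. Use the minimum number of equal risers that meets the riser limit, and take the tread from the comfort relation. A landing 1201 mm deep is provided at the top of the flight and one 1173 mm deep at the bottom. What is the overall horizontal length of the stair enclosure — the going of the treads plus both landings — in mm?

⌈4654/185⌉ = 26 risers.
R = 4654 ÷ 26 = 179 mm.
From 2R + T = 610: T = 610 − 358 = 252 mm.
26 risers give 25 treads; going = 25 × 252 = 6300 mm.
Enclosure = 6300 + 1201 + 1173 = 8674 mm.

8674 mm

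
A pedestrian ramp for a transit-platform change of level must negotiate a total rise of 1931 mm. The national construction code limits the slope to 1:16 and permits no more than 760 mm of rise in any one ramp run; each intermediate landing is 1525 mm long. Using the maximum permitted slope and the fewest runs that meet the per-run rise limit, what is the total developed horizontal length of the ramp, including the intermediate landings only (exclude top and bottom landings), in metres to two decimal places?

33.95 m

1931 / 760 = 2.54, so 3 ramp runs are needed. That means 2 intermediate landings.
Ramp run (horizontal) at 1:16: 1931 × 16 = 30896 mm.
2 intermediate landings contribute 2 × 1525 = 3050 mm.
Total developed length = 30896 + 3050 = 33946 mm.
= 33.95 m.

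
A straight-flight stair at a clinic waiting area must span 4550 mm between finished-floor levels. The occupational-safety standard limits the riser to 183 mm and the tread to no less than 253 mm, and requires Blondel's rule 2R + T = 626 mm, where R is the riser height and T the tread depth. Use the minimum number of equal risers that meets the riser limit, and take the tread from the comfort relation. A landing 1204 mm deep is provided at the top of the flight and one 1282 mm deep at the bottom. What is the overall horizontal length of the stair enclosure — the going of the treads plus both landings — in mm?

8774 mm

4550 / 183 = 24.86, so 25 risers are needed.
Each riser is 4550/25 = 182 mm (≤ 183 mm).
From 2R + T = 626: T = 626 − 364 = 262 mm.
Treads = 25 − 1 = 24; going = 24 × 262 = 6288 mm.
Enclosure = 6288 + 1204 + 1282 = 8774 mm.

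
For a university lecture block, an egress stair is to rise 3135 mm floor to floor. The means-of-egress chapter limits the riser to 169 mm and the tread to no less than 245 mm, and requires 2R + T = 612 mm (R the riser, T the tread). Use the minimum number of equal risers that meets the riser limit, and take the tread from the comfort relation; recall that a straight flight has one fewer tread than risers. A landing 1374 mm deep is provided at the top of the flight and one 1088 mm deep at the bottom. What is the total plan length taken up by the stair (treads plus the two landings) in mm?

7538 mm

⌈3135/169⌉ = 19 risers.
Each riser is 3135/19 = 165 mm (≤ 169 mm).
T = 612 − 2·165 = 282 mm, which satisfies the 245 mm minimum.
19 risers give 18 treads; going = 18 × 282 = 5076 mm.
Enclosure = 5076 + 1374 + 1088 = 7538 mm.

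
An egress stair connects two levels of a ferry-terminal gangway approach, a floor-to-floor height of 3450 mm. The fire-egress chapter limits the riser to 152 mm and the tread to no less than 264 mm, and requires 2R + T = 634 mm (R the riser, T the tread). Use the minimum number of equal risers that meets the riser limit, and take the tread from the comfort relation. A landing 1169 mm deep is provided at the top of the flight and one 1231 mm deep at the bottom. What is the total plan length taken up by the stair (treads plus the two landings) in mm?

At most 152 each: 3450/152 = 22.70, giving 23 risers.
Each riser is 3450/23 = 150 mm (≤ 152 mm).
T = 634 − 2·150 = 334 mm, which satisfies the 264 mm minimum.
Going = (23 − 1) × 334 = 7348 mm.
Enclosure = 7348 + 1169 + 1231 = 9748 mm.

9748 mm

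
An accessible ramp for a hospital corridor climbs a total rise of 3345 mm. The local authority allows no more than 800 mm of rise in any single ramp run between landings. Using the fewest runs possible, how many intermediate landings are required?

⌈3345/800⌉ = 5 ramp runs.
5 runs are separated by 4 intermediate landings.

4 intermediate landings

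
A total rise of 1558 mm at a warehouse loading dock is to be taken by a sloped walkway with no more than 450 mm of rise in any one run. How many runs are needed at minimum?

4 runs

At most 450 each: 1558/450 = 3.46, giving 4 ramp runs.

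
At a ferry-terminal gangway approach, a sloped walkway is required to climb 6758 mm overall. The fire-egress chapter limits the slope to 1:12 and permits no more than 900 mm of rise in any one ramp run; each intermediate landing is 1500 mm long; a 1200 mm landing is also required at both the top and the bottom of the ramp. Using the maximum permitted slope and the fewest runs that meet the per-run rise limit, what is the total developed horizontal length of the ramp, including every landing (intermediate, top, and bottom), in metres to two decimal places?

6758 / 900 = 7.509 → round up to 8 ramp runs. That means 7 intermediate landings.
Horizontal run for 6758 mm of rise at 1:12 is 6758 × 12 = 81096 mm.
7 intermediate landings contribute 7 × 1500 = 10500 mm.
Top and bottom landings: 2 × 1200 = 2400 mm.
Total = 81096 + 10500 + 2400 = 93996 mm.
= 94.00 m.

94.00 m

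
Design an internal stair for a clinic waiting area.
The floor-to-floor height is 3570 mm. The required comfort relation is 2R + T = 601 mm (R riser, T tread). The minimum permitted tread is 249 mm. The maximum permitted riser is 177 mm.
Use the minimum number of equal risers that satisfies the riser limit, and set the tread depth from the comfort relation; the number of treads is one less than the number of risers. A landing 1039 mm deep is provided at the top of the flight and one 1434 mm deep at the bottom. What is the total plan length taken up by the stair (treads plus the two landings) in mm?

⌈3570/177⌉ = 21 risers.
Each riser is 3570/21 = 170 mm (≤ 177 mm).
From 2R + T = 601: T = 601 − 340 = 261 mm.
Going = (21 − 1) × 261 = 5220 mm.
Enclosure = 5220 + 1039 + 1434 = 7693 mm.

7693 mm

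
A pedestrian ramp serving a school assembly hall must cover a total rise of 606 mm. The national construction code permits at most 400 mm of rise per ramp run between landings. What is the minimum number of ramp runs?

At most 400 each: 606/400 = 1.51, giving 2 ramp runs.

2 runs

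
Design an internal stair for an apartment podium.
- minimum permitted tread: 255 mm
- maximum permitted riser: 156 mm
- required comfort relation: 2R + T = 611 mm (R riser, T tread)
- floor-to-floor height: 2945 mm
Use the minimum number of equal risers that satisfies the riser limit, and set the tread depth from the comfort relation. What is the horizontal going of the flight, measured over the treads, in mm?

5418 mm

2945 / 156 = 18.878 → round up to 19 risers.
Each riser is 2945/19 = 155 mm (≤ 156 mm).
T = 611 − 2·155 = 301 mm, which satisfies the 255 mm minimum.
19 risers give 18 treads; going = 18 × 301 = 5418 mm.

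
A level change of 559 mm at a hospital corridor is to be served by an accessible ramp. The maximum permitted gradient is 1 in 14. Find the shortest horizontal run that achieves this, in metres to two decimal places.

7.83 m

At 1:14 the run is 14 × 559 = 7826 mm.
7826 mm = 7.83 m.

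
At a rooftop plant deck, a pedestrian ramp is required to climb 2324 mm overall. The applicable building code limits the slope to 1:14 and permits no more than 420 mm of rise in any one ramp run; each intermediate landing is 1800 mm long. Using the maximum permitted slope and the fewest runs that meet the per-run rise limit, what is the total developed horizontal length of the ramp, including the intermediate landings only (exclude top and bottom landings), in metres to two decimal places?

41.54 m

2324 / 420 = 5.533 → round up to 6 ramp runs. That means 5 intermediate landings.
Horizontal run for 2324 mm of rise at 1:14 is 2324 × 14 = 32536 mm.
Intermediate landings: 5 × 1800 = 9000 mm.
Developed length = 32536 + 9000 = 41536 mm.
= 41.54 m.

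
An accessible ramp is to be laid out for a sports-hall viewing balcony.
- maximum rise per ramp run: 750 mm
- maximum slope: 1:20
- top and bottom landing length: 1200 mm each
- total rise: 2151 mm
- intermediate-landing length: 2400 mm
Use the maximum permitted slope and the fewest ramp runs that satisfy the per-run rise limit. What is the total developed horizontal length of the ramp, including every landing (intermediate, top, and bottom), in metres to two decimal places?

2151 / 750 = 2.868 → round up to 3 ramp runs. That means 2 intermediate landings.
Horizontal run for 2151 mm of rise at 1:20 is 2151 × 20 = 43020 mm.
Intermediate landings: 2 × 2400 = 4800 mm.
Top and bottom landings: 2 × 1200 = 2400 mm.
Total = 43020 + 4800 + 2400 = 50220 mm.
= 50.22 m.

50.22 m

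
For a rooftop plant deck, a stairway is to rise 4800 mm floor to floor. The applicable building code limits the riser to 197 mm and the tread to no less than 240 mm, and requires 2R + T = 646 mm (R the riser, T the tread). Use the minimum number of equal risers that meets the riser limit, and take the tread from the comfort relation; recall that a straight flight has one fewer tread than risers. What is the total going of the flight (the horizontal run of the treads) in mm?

6288 mm

4800 / 197 = 24.365 → round up to 25 risers.
Riser R = 4800 / 25 = 192 mm, within the 197 mm limit.
T = 646 − 2·192 = 262 mm, which satisfies the 240 mm minimum.
Going = (25 − 1) × 262 = 6288 mm.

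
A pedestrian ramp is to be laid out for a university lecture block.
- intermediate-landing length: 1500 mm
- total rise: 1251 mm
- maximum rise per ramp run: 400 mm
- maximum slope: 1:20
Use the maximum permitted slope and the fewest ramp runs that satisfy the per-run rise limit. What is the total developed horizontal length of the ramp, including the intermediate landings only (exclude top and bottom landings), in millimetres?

29520 mm

⌈1251/400⌉ = 4 ramp runs. That means 3 intermediate landings.
Horizontal run for 1251 mm of rise at 1:20 is 1251 × 20 = 25020 mm.
3 intermediate landings contribute 3 × 1500 = 4500 mm.
Total developed length = 25020 + 4500 = 29520 mm.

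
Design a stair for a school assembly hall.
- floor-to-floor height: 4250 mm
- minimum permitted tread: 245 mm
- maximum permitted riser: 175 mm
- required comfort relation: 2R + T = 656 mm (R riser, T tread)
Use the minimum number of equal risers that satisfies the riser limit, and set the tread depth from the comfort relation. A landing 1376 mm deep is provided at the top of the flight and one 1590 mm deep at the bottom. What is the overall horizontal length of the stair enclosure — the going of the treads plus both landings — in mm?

4250 / 175 = 24.29, so 25 risers are needed.
R = 4250 ÷ 25 = 170 mm.
Tread T = 656 − 2 × 170 = 316 mm (≥ 245 mm).
25 risers give 24 treads; going = 24 × 316 = 7584 mm.
Enclosure = 7584 + 1376 + 1590 = 10550 mm.

10550 mm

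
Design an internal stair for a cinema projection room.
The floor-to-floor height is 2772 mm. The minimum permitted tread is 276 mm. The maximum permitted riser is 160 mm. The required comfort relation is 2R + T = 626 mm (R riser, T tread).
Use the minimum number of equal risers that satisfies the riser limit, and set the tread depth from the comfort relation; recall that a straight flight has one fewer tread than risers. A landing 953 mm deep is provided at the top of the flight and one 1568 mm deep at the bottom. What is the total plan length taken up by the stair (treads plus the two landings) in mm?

2772 / 160 = 17.325 → round up to 18 risers.
Riser R = 2772 / 18 = 154 mm, within the 160 mm limit.
From 2R + T = 626: T = 626 − 308 = 318 mm.
Treads = 18 − 1 = 17; going = 17 × 318 = 5406 mm.
Enclosure = 5406 + 953 + 1568 = 7927 mm.

7927 mm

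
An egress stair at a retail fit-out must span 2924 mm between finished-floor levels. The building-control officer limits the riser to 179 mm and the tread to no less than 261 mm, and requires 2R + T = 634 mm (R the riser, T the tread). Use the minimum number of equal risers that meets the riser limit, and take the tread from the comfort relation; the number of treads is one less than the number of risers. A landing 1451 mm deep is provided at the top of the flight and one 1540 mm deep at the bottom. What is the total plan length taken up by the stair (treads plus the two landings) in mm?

⌈2924/179⌉ = 17 risers.
R = 2924 ÷ 17 = 172 mm.
Tread T = 634 − 2 × 172 = 290 mm (≥ 261 mm).
17 risers give 16 treads; going = 16 × 290 = 4640 mm.
Add landings: 4640 + 1451 + 1540 = 7631 mm.

7631 mm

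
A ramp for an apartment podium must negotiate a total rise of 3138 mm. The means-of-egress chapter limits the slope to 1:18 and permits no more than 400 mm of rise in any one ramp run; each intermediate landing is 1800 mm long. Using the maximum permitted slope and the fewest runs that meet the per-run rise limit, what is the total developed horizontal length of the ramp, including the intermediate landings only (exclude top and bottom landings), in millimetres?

69084 mm

3138 / 400 = 7.845 → round up to 8 ramp runs. That means 7 intermediate landings.
Horizontal run for 3138 mm of rise at 1:18 is 3138 × 18 = 56484 mm.
Intermediate landings: 7 × 1800 = 12600 mm.
Developed length = 56484 + 12600 = 69084 mm.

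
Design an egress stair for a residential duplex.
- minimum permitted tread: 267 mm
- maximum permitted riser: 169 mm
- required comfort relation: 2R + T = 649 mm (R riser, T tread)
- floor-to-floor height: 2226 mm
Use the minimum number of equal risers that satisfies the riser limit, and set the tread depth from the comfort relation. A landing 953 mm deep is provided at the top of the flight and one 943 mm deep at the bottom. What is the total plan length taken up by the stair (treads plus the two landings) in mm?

6199 mm

2226 / 169 = 13.17, so 14 risers are needed.
R = 2226 ÷ 14 = 159 mm.
T = 649 − 2·159 = 331 mm, which satisfies the 267 mm minimum.
Going = (14 − 1) × 331 = 4303 mm.
Enclosure = 4303 + 953 + 943 = 6199 mm.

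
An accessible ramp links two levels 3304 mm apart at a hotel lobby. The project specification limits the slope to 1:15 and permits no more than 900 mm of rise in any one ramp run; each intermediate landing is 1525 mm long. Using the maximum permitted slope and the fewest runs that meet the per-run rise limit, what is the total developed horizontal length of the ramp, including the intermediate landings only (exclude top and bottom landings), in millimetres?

⌈3304/900⌉ = 4 ramp runs. That means 3 intermediate landings.
Horizontal run for 3304 mm of rise at 1:15 is 3304 × 15 = 49560 mm.
Intermediate landings: 3 × 1525 = 4575 mm.
Total developed length = 49560 + 4575 = 54135 mm.

54135 mm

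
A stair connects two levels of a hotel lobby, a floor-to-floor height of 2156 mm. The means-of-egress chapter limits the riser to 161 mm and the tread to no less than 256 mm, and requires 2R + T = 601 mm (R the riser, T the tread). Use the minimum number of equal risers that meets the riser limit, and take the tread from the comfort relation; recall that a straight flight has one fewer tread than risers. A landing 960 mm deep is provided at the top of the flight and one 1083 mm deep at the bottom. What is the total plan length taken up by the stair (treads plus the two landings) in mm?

5852 mm

At most 161 each: 2156/161 = 13.39, giving 14 risers.
Riser R = 2156 / 14 = 154 mm, within the 161 mm limit.
T = 601 − 2·154 = 293 mm, which satisfies the 256 mm minimum.
Going = (14 − 1) × 293 = 3809 mm.
Enclosure = 3809 + 960 + 1083 = 5852 mm.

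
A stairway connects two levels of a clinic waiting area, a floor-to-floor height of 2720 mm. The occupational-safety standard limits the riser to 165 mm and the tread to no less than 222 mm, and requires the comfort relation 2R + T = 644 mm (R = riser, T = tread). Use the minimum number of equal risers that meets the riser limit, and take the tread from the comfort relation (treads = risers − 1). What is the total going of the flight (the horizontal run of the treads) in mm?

⌈2720/165⌉ = 17 risers.
Riser R = 2720 / 17 = 160 mm, within the 165 mm limit.
T = 644 − 2·160 = 324 mm, which satisfies the 222 mm minimum.
Going = (17 − 1) × 324 = 5184 mm.

5184 mm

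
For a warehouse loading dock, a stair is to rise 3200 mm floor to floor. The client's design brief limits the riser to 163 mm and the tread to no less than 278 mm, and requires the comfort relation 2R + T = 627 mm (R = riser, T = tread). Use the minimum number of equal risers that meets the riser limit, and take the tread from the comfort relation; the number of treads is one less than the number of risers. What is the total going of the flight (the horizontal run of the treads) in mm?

5833 mm

At most 163 each: 3200/163 = 19.63, giving 20 risers.
Riser R = 3200 / 20 = 160 mm, within the 163 mm limit.
T = 627 − 2·160 = 307 mm, which satisfies the 278 mm minimum.
Going = (20 − 1) × 307 = 5833 mm.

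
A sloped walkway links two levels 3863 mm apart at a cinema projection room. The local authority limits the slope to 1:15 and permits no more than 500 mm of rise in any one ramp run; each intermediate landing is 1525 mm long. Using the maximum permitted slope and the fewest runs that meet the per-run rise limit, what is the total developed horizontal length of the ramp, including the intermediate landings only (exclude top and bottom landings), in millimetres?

3863 / 500 = 7.726 → round up to 8 ramp runs. That means 7 intermediate landings.
Horizontal run for 3863 mm of rise at 1:15 is 3863 × 15 = 57945 mm.
7 intermediate landings contribute 7 × 1525 = 10675 mm.
Total developed length = 57945 + 10675 = 68620 mm.

68620 mm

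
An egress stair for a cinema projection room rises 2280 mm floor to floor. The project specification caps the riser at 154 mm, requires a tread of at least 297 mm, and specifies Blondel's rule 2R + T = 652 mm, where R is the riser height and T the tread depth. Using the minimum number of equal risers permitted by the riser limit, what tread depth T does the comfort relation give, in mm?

348 mm

2280 / 154 = 14.805 → round up to 15 risers.
Riser R = 2280 / 15 = 152 mm, within the 154 mm limit.
Tread T = 652 − 2 × 152 = 348 mm (≥ 297 mm).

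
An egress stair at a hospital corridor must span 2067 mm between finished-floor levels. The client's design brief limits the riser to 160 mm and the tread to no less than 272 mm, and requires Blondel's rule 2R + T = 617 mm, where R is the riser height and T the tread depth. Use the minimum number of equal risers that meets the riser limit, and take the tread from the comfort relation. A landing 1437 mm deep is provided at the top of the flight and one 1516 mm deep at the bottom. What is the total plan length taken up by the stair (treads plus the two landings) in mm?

6541 mm

At most 160 each: 2067/160 = 12.92, giving 13 risers.
Riser R = 2067 / 13 = 159 mm, within the 160 mm limit.
Tread T = 617 − 2 × 159 = 299 mm (≥ 272 mm).
Treads = 13 − 1 = 12; going = 12 × 299 = 3588 mm.
Enclosure = 3588 + 1437 + 1516 = 6541 mm.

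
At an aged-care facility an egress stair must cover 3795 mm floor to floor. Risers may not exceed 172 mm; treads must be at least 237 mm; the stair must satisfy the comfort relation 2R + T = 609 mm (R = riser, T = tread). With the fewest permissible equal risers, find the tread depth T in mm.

⌈3795/172⌉ = 23 risers.
Riser R = 3795 / 23 = 165 mm, within the 172 mm limit.
Tread T = 609 − 2 × 165 = 279 mm (≥ 237 mm).

279 mm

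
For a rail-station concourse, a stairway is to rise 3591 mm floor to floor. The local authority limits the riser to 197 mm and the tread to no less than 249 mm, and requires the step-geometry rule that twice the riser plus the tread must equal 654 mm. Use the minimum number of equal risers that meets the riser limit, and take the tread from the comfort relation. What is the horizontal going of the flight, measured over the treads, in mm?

4968 mm

3591 / 197 = 18.228 → round up to 19 risers.
Riser R = 3591 / 19 = 189 mm, within the 197 mm limit.
From 2R + T = 654: T = 654 − 378 = 276 mm.
19 risers give 18 treads; going = 18 × 276 = 4968 mm.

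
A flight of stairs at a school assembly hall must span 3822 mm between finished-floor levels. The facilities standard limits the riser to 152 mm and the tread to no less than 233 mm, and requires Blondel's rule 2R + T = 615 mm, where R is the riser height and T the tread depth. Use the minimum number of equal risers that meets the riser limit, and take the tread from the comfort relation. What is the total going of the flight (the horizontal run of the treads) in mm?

8025 mm

At most 152 each: 3822/152 = 25.14, giving 26 risers.
Each riser is 3822/26 = 147 mm (≤ 152 mm).
Tread T = 615 − 2 × 147 = 321 mm (≥ 233 mm).
Treads = 26 − 1 = 25; going = 25 × 321 = 8025 mm.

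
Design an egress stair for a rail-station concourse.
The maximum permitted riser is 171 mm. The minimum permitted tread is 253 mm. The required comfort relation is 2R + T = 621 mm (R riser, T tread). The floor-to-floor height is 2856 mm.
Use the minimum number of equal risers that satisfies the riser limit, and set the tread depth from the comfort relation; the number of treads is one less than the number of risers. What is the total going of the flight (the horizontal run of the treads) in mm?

2856 / 171 = 16.702 → round up to 17 risers.
Riser R = 2856 / 17 = 168 mm, within the 171 mm limit.
Tread T = 621 − 2 × 168 = 285 mm (≥ 253 mm).
Going = (17 − 1) × 285 = 4560 mm.

4560 mm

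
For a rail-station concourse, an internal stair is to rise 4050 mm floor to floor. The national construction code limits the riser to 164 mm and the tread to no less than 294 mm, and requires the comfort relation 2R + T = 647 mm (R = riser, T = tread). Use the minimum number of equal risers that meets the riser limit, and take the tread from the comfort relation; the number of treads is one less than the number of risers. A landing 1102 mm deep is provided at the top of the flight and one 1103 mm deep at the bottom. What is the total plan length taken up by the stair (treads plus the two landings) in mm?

At most 164 each: 4050/164 = 24.70, giving 25 risers.
Each riser is 4050/25 = 162 mm (≤ 164 mm).
Tread T = 647 − 2 × 162 = 323 mm (≥ 294 mm).
Treads = 25 − 1 = 24; going = 24 × 323 = 7752 mm.
Enclosure = 7752 + 1102 + 1103 = 9957 mm.

9957 mm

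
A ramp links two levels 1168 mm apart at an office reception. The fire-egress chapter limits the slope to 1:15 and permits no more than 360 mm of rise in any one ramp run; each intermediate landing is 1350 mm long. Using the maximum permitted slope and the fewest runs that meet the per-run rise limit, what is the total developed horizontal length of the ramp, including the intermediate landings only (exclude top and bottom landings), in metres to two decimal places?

21.57 m

1168 / 360 = 3.244 → round up to 4 ramp runs. That means 3 intermediate landings.
Ramp run (horizontal) at 1:15: 1168 × 15 = 17520 mm.
Intermediate landings: 3 × 1350 = 4050 mm.
Developed length = 17520 + 4050 = 21570 mm.
= 21.57 m.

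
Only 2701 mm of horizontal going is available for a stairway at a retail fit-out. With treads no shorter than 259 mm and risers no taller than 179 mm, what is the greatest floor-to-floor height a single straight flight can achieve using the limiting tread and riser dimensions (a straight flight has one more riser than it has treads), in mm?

Treads that fit: ⌊2701 / 259⌋ = 10.
Risers = treads + 1 = 11.
Maximum height = 11 × 179 = 1969 mm.

1969 mm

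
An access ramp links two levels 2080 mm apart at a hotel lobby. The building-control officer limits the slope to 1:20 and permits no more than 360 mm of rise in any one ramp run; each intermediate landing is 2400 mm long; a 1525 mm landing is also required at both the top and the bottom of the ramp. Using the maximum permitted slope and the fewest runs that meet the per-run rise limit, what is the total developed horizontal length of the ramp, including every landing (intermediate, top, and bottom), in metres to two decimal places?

At most 360 each: 2080/360 = 5.78, giving 6 ramp runs. That means 5 intermediate landings.
Horizontal run for 2080 mm of rise at 1:20 is 2080 × 20 = 41600 mm.
Intermediate landings: 5 × 2400 = 12000 mm.
Top and bottom landings: 2 × 1525 = 3050 mm.
Total = 41600 + 12000 + 3050 = 56650 mm.
= 56.65 m.

56.65 m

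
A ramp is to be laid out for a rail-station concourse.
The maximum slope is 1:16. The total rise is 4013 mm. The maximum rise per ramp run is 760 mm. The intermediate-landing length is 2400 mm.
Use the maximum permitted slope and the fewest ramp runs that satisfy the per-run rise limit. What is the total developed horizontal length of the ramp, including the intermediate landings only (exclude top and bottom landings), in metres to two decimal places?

76.21 m

4013 / 760 = 5.28, so 6 ramp runs are needed. That means 5 intermediate landings.
Horizontal run for 4013 mm of rise at 1:16 is 4013 × 16 = 64208 mm.
Intermediate landings: 5 × 2400 = 12000 mm.
Developed length = 64208 + 12000 = 76208 mm.
= 76.21 m.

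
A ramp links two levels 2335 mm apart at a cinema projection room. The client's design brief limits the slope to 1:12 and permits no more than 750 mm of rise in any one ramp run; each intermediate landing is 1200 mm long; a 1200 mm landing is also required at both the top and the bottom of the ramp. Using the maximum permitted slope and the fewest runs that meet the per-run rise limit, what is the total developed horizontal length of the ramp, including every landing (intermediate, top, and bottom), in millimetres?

34020 mm

At most 750 each: 2335/750 = 3.11, giving 4 ramp runs. That means 3 intermediate landings.
Ramp run (horizontal) at 1:12: 2335 × 12 = 28020 mm.
3 intermediate landings contribute 3 × 1200 = 3600 mm.
Top and bottom landings: 2 × 1200 = 2400 mm.
Total = 28020 + 3600 + 2400 = 34020 mm.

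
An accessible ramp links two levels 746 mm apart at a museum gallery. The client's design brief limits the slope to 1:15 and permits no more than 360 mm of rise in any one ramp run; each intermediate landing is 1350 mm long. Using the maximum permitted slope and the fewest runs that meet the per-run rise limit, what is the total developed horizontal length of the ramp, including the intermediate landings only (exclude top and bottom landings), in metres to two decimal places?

13.89 m

746 / 360 = 2.072 → round up to 3 ramp runs. That means 2 intermediate landings.
Ramp run (horizontal) at 1:15: 746 × 15 = 11190 mm.
2 intermediate landings contribute 2 × 1350 = 2700 mm.
Developed length = 11190 + 2700 = 13890 mm.
= 13.89 m.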